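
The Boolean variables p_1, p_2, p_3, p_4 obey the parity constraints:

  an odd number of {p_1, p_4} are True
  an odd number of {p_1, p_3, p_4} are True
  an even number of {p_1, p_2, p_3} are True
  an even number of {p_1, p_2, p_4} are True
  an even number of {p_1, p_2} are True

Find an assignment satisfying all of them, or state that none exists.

p_1 = True; p_2 = True; p_3 = False; p_4 = False

{p_1, p_4}: 1 true → odd ✓
{p_1, p_3, p_4}: 1 true → odd ✓
{p_1, p_2, p_3}: 2 true → even ✓
{p_1, p_2, p_4}: 2 true → even ✓
{p_1, p_2}: 2 true → even ✓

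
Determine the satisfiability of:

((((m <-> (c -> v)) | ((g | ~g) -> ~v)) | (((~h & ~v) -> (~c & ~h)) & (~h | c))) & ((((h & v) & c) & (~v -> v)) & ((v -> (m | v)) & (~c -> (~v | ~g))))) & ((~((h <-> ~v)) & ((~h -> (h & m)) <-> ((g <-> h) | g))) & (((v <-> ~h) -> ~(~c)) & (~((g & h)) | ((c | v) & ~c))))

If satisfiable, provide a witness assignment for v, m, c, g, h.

The formula is unsatisfiable.

Case v = True: the formula simplifies to (((m | ~((g | ~g))) | (~h | c)) & ((h & c) & (~c -> ~g))) & ((~(~h) & ((~h -> (h & m)) <-> ((g <-> h) | g))) & ((~h -> ~(~c)) & (~((g & h)) | ~c))).
  c = True: simplifies to h & ((~(~h) & ((~h -> (h & m)) <-> ((g <-> h) | g))) & ~((g & h))).
    h = True: simplifies to (g | g) & ~g.
      g = True: the conjunct ~g is False.
      g = False: the conjunct g | g becomes False | False = False.
    h = False: the conjunct h is False.
  c = False: the conjunct c is False.
Case v = False: the conjunct v is False.
Both cases fail — unsatisfiable.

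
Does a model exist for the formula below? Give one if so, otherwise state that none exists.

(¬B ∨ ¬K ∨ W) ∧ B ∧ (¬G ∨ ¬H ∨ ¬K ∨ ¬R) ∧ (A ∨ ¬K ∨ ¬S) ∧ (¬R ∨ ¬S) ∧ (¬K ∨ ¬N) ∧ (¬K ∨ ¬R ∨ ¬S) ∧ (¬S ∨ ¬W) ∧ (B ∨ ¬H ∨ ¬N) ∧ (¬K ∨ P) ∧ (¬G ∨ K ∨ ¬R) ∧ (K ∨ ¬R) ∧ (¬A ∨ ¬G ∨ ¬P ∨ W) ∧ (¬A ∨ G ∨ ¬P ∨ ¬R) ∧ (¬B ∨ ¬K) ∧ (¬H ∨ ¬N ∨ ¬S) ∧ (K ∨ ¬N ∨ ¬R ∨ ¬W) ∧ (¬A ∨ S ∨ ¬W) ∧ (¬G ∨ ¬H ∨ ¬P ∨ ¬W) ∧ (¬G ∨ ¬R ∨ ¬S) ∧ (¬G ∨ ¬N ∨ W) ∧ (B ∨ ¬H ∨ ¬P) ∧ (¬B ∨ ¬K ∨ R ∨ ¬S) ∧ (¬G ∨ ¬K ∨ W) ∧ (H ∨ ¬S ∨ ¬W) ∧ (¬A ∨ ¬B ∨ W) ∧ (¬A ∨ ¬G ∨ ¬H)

K=F, W=F, B=T, A=F, R=F, G=F, N=F, H=F, P=T, S=F

Unit clause (B) forces B = True.
In (¬B ∨ ¬K) only ¬K is left, so K = False.
In (K ∨ ¬R) only ¬R is left, so R = False.
Set W = False.
  then (¬A ∨ ¬B ∨ W) forces A = False.
Set G = False.
Set N = False.
Set H = False.
Set P = True.
Set S = False.
All clauses satisfied.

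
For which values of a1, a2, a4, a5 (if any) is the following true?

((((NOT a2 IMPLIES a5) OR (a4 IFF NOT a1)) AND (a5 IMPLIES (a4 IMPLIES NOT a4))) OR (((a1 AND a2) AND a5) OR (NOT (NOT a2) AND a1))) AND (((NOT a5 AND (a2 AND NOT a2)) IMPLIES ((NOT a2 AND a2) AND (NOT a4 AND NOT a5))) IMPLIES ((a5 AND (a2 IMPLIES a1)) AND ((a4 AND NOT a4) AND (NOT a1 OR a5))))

The conjunct ((NOT a5 AND (a2 AND NOT a2)) IMPLIES ((NOT a2 AND a2) AND (NOT a4 AND NOT a5))) IMPLIES ((a5 AND (a2 IMPLIES a1)) AND ((a4 AND NOT a4) AND (NOT a1 OR a5))) is unsatisfiable on its own:
  a5 = True: simplifies to (a2 IMPLIES a1) AND (a4 AND NOT a4).
    a4 = True: the conjunct NOT a4 is False.
    a4 = False: the conjunct a4 is False.
  a5 = False: simplifies to NOT (((a2 AND NOT a2) IMPLIES ((NOT a2 AND a2) AND NOT a4))).
    a2 = True: this becomes NOT ((False IMPLIES False)) = False.
    a2 = False: this becomes NOT ((False IMPLIES False)) = False.
So the whole conjunction is unsatisfiable.

Unsatisfiable — no assignment works.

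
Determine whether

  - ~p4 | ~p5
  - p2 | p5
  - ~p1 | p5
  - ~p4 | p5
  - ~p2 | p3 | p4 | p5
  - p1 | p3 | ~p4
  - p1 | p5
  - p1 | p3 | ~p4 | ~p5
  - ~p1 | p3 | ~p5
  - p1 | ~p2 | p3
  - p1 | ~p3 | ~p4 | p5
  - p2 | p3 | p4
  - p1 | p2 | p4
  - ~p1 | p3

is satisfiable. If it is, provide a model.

p1: True; p2: True; p3: True; p4: False; p5: True

Set p1 = True.
  then (~p1 | p5) forces p5 = True.
  then (~p1 | p3 | ~p5) forces p3 = True.
  then (~p4 | ~p5) forces p4 = False.
Set p2 = True.
All clauses satisfied.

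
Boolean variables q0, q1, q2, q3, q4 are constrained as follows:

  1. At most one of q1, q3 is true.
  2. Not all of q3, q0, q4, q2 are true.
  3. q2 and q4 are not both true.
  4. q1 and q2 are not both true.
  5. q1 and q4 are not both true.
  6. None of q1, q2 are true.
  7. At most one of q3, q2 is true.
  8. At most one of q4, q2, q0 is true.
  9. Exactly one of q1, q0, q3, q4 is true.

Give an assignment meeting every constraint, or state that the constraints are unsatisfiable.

q0 = False; q1 = False; q2 = False; q3 = False; q4 = True

  (1) {q1, q3}: 0 true — at most one ✓
  (2) {q3, q0, q4, q2}: 1/4 true — not all ✓
  (3) q2=F, q4=T — not both ✓
  (4) q1=F, q2=F — not both ✓
  (5) q1=F, q4=T — not both ✓
  (6) {q1, q2}: 0 true — none ✓
  (7) {q3, q2}: 0 true — at most one ✓
  (8) {q4, q2, q0}: 1 true — at most one ✓
  (9) {q1, q0, q3, q4}: 1 true — exactly one ✓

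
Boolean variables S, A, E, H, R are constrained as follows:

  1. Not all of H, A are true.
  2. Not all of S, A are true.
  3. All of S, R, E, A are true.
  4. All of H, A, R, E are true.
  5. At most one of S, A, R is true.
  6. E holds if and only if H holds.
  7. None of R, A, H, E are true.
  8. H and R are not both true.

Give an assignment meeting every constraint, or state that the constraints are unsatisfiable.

Case A = True:
  Constraint (7) is violated (A=T) — contradiction.
Case A = False:
  Constraint (3) is violated (A=F) — contradiction.
Both cases fail — unsatisfiable.

The formula is unsatisfiable.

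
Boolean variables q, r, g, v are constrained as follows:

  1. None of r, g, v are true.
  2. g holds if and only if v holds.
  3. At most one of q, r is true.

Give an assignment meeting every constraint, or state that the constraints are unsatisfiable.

q = True; r = False; g = False; v = False

  (1) {r, g, v}: 0 true — none ✓
  (2) g=F, v=F — same ✓
  (3) {q, r}: 1 true — at most one ✓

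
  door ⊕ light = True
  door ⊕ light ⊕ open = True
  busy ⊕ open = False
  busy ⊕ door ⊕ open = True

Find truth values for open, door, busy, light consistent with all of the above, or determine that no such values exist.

open: False, door: True, busy: False, light: False

door ⊕ light = T ⊕ F = True ✓
door ⊕ light ⊕ open = T ⊕ F ⊕ F = True ✓
busy ⊕ open = F ⊕ F = False ✓
busy ⊕ door ⊕ open = F ⊕ T ⊕ F = True ✓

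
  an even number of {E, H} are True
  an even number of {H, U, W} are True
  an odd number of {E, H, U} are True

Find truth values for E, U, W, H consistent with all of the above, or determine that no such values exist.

E: False, U: True, W: True, H: False

{E, H}: 0 true → even ✓
{H, U, W}: 2 true → even ✓
{E, H, U}: 1 true → odd ✓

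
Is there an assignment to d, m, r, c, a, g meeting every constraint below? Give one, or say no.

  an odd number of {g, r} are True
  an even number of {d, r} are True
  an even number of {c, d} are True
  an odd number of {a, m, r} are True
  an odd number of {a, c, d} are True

d: True, m: True, r: True, c: True, a: True, g: False

{g, r}: 1 true → odd ✓
{d, r}: 2 true → even ✓
{c, d}: 2 true → even ✓
{a, m, r}: 3 true → odd ✓
{a, c, d}: 3 true → odd ✓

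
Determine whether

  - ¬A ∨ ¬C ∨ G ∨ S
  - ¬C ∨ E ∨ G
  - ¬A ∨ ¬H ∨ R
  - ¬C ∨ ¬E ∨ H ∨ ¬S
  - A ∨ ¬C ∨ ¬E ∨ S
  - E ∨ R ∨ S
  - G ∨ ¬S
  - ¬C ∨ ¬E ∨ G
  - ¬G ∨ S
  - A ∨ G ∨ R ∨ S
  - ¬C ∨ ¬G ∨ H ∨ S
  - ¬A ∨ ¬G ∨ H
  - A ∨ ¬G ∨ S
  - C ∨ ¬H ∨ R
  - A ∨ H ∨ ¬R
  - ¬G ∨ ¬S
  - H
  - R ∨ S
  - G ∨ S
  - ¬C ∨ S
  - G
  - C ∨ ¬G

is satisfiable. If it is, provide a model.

Case G = True:
  (¬G ∨ S) forces S = True.
  Clause (¬G ∨ ¬S) is falsified — contradiction.
Case G = False:
  Clause (G) is falsified — contradiction.
Both cases fail, so the formula is unsatisfiable.

UNSATISFIABLE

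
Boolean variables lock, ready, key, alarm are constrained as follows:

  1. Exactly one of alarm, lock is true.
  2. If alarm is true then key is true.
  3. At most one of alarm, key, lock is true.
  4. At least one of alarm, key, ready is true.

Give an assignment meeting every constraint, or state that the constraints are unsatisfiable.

lock = True; ready = True; key = False; alarm = False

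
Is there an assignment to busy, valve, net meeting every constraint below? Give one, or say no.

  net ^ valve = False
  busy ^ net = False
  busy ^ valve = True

Adding constraints 1, 2, 3 mod 2: every variable appears an even number of times on the left, so the left side is 0.
But the right sides sum to 1 (mod 2). 0 ≠ 1 — the system is inconsistent.

No satisfying assignment exists.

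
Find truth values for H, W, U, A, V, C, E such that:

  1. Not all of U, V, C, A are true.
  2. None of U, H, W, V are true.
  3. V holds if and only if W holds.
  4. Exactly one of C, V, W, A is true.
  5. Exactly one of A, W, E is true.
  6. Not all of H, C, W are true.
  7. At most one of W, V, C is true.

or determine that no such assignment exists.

H = False, W = False, U = False, A = False, V = False, C = True, E = True

  (1) {U, V, C, A}: 1/4 true — not all ✓
  (2) {U, H, W, V}: 0 true — none ✓
  (3) V=F, W=F — same ✓
  (4) {C, V, W, A}: 1 true — exactly one ✓
  (5) {A, W, E}: 1 true — exactly one ✓
  (6) {H, C, W}: 1/3 true — not all ✓
  (7) {W, V, C}: 1 true — at most one ✓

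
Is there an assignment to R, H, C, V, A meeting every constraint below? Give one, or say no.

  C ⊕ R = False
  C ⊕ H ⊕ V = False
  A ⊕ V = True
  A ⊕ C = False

R = False; H = True; C = False; V = True; A = False

C ⊕ R = F ⊕ F = False ✓
C ⊕ H ⊕ V = F ⊕ T ⊕ T = False ✓
A ⊕ V = F ⊕ T = True ✓
A ⊕ C = F ⊕ F = False ✓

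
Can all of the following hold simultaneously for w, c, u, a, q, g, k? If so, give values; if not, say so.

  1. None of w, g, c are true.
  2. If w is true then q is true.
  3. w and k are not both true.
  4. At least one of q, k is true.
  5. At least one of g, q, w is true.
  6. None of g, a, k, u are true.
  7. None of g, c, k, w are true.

w=F, c=F, u=F, a=F, q=T, g=F, k=F

  (1) {w, g, c}: 0 true — none ✓
  (2) w=F ⇒ q: vacuous ✓
  (3) w=F, k=F — not both ✓
  (4) {q, k}: 1 true — at least one ✓
  (5) {g, q, w}: 1 true — at least one ✓
  (6) {g, a, k, u}: 0 true — none ✓
  (7) {g, c, k, w}: 0 true — none ✓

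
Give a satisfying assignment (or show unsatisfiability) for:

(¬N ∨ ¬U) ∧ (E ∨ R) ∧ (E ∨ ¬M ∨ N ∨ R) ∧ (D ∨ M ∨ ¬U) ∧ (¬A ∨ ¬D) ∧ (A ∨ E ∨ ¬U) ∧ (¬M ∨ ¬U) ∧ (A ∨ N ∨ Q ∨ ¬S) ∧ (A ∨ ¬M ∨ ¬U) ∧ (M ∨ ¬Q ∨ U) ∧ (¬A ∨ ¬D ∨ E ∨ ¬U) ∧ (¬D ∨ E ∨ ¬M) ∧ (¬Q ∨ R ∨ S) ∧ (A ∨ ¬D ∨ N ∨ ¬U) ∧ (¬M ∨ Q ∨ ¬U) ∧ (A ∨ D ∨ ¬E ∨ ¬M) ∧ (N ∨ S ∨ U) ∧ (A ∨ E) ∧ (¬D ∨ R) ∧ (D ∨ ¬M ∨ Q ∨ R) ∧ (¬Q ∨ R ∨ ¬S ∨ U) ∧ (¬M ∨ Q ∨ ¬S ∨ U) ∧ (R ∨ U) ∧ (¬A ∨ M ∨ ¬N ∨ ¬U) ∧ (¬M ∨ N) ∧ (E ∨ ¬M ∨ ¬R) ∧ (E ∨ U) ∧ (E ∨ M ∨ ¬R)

A: False; M: True; N: True; R: True; E: True; Q: True; S: False; U: False; D: True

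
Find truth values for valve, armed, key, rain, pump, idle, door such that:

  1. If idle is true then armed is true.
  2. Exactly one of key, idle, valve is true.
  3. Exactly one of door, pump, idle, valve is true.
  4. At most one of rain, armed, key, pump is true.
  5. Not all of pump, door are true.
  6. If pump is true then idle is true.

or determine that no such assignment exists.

valve: True, armed: False, key: False, rain: True, pump: False, idle: False, door: False

  (1) idle=F ⇒ armed: vacuous ✓
  (2) {key, idle, valve}: 1 true — exactly one ✓
  (3) {door, pump, idle, valve}: 1 true — exactly one ✓
  (4) {rain, armed, key, pump}: 1 true — at most one ✓
  (5) {pump, door}: 0/2 true — not all ✓
  (6) pump=F ⇒ idle: vacuous ✓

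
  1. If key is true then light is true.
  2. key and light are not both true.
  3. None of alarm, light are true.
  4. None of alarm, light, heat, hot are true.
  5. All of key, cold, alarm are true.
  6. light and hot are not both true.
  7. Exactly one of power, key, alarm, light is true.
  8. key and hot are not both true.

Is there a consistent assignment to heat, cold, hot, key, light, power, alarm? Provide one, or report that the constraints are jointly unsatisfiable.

UNSATISFIABLE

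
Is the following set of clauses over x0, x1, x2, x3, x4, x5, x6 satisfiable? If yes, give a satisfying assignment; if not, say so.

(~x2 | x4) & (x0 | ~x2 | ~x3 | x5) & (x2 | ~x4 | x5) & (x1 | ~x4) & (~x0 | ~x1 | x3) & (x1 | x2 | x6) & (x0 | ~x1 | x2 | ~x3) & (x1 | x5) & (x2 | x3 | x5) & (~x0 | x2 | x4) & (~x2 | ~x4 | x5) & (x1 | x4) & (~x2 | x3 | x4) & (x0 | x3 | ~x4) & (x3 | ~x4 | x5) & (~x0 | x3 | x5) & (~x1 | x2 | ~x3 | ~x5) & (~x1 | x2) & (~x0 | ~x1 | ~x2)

Set x0 = False.
Try x1 = False:
  (x1 | ~x4) forces x4 = False.
  clause (x1 | x4) is falsified — backtrack.
So x1 = True.
  then (~x1 | x2) forces x2 = True.
  then (~x2 | x4) forces x4 = True.
  then (~x2 | ~x4 | x5) forces x5 = True.
  then (x0 | x3 | ~x4) forces x3 = True.
Set x6 = False.
All clauses satisfied.

x0: False; x1: True; x2: True; x3: True; x4: True; x5: True; x6: False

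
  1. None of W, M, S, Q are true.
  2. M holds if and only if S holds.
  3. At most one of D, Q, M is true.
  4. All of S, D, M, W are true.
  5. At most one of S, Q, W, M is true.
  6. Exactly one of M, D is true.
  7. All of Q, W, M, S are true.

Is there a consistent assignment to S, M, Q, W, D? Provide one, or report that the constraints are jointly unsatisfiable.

Case S = True:
  Constraint (1) is violated (S=T) — contradiction.
Case S = False:
  Constraint (4) is violated (S=F) — contradiction.
Both cases fail — unsatisfiable.

The formula is unsatisfiable.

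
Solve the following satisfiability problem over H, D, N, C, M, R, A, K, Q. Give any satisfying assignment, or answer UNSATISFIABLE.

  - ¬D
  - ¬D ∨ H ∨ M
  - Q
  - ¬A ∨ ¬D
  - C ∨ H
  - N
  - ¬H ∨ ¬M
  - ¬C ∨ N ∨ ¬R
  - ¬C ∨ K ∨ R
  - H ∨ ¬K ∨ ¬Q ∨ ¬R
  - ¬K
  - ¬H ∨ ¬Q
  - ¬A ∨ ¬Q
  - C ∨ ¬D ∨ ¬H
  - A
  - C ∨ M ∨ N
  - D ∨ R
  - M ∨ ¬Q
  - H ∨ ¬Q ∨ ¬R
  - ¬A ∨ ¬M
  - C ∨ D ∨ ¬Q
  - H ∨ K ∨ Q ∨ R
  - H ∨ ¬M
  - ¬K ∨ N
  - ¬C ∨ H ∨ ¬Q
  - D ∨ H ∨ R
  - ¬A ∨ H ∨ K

No satisfying assignment exists.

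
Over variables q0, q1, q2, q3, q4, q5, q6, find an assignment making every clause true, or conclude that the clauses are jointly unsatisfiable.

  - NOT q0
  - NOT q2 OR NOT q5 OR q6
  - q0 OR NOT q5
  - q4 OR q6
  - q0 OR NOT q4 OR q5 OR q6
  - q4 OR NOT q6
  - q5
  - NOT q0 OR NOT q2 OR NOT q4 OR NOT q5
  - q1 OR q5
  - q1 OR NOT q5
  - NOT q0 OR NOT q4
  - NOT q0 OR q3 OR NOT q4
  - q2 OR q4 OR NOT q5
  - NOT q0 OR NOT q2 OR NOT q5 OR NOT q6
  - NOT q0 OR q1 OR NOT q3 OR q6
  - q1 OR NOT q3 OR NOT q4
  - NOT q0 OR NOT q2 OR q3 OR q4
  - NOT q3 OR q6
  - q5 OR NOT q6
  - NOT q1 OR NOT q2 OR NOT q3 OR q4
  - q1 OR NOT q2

Unsatisfiable

Case q0 = True:
  Clause (NOT q0) is falsified — contradiction.
Case q0 = False:
  (q0 OR NOT q5) forces q5 = False.
  Clause (q5) is falsified — contradiction.
Both cases fail, so the formula is unsatisfiable.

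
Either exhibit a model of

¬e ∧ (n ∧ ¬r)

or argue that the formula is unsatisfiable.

e = False, n = True, r = False

  ¬e = True
  n ∧ ¬r = True
    ¬r = True
Both conjuncts True, so the formula holds.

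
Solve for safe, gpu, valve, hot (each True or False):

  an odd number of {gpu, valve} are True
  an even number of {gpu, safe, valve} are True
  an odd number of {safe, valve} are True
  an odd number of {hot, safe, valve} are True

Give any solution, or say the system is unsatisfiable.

safe = True; gpu = True; valve = False; hot = False

{gpu, valve}: 1 true → odd ✓
{gpu, safe, valve}: 2 true → even ✓
{safe, valve}: 1 true → odd ✓
{hot, safe, valve}: 1 true → odd ✓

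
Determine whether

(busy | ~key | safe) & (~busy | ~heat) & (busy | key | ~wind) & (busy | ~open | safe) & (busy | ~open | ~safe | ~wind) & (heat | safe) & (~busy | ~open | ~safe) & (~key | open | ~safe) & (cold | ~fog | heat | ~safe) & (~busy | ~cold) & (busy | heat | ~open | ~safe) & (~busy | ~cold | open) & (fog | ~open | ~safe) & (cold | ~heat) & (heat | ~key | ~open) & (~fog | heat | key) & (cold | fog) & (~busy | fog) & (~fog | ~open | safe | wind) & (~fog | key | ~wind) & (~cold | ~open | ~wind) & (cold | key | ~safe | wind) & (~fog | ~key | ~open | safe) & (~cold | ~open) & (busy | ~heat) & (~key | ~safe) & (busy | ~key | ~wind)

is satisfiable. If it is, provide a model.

Try heat = True:
  (~busy | ~heat) forces busy = False.
  clause (busy | ~heat) is falsified — backtrack.
So heat = False.
  then (heat | safe) forces safe = True.
  then (~key | ~safe) forces key = False.
  then (~fog | heat | key) forces fog = False.
  then (cold | fog) forces cold = True.
  then (~busy | fog) forces busy = False.
  then (~cold | ~open) forces open = False.
  then (busy | key | ~wind) forces wind = False.
All clauses satisfied.

heat = False, safe = True, busy = False, cold = True, fog = False, open = False, wind = False, key = False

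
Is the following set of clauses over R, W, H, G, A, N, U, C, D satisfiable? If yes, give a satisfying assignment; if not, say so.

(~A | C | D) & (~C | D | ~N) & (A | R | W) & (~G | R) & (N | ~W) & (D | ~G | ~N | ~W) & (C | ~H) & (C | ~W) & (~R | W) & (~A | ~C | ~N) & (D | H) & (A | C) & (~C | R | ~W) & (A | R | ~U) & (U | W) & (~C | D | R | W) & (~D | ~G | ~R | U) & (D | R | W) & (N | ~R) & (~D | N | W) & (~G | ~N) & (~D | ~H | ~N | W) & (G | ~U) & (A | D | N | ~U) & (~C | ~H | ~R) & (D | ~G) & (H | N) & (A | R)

R=T, W=T, H=F, G=F, A=F, N=T, U=F, C=T, D=T

Set R = True.
  then (~R | W) forces W = True.
  then (N | ~R) forces N = True.
  then (~G | ~N) forces G = False.
  then (G | ~U) forces U = False.
  then (C | ~W) forces C = True.
  then (~A | ~C | ~N) forces A = False.
  then (~C | ~H | ~R) forces H = False.
  then (~C | D | ~N) forces D = True.
All clauses satisfied.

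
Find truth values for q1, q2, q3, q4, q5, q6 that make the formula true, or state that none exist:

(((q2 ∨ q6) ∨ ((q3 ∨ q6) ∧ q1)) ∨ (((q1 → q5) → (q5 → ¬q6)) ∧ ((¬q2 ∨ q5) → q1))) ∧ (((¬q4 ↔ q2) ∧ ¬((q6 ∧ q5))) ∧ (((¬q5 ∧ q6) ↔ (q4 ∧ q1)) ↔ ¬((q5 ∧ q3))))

q1 = False; q2 = True; q3 = False; q4 = False; q5 = False; q6 = False

  ((q2 ∨ q6) ∨ ((q3 ∨ q6) ∧ q1)) ∨ (((q1 → q5) → (q5 → ¬q6)) ∧ ((¬q2 ∨ q5) → q1)) = True
    (q2 ∨ q6) ∨ ((q3 ∨ q6) ∧ q1) = True
      q2 ∨ q6 = True
      (q3 ∨ q6) ∧ q1 = False
        q3 ∨ q6 = False
    ((q1 → q5) → (q5 → ¬q6)) ∧ ((¬q2 ∨ q5) → q1) = True
      (q1 → q5) → (q5 → ¬q6) = True
        q1 → q5 = True
        q5 → ¬q6 = True
          ¬q6 = True
      (¬q2 ∨ q5) → q1 = True
        ¬q2 ∨ q5 = False
          ¬q2 = False
  ((¬q4 ↔ q2) ∧ ¬((q6 ∧ q5))) ∧ (((¬q5 ∧ q6) ↔ (q4 ∧ q1)) ↔ ¬((q5 ∧ q3))) = True
    (¬q4 ↔ q2) ∧ ¬((q6 ∧ q5)) = True
      ¬q4 ↔ q2 = True
        ¬q4 = True
      ¬((q6 ∧ q5)) = True
        q6 ∧ q5 = False
    ((¬q5 ∧ q6) ↔ (q4 ∧ q1)) ↔ ¬((q5 ∧ q3)) = True
      (¬q5 ∧ q6) ↔ (q4 ∧ q1) = True
        ¬q5 ∧ q6 = False
          ¬q5 = True
        q4 ∧ q1 = False
      ¬((q5 ∧ q3)) = True
        q5 ∧ q3 = False
Both conjuncts True, so the formula holds.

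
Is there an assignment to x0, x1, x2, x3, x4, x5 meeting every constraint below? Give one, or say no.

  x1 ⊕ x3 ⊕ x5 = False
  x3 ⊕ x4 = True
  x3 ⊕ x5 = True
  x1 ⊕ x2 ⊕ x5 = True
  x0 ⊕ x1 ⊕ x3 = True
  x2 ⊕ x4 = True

Adding constraints 1, 2, 4, 6 mod 2: every variable appears an even number of times on the left, so the left side is 0.
But the right sides sum to 1 (mod 2). 0 ≠ 1 — the system is inconsistent.

No satisfying assignment exists.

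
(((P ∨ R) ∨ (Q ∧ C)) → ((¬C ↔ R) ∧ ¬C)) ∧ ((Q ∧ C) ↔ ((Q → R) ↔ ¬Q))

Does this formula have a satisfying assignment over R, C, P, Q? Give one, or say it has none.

R=T, C=F, P=F, Q=T

  ((P ∨ R) ∨ (Q ∧ C)) → ((¬C ↔ R) ∧ ¬C) = True
    (P ∨ R) ∨ (Q ∧ C) = True
      P ∨ R = True
      Q ∧ C = False
    (¬C ↔ R) ∧ ¬C = True
      ¬C ↔ R = True
        ¬C = True
      ¬C = True
  (Q ∧ C) ↔ ((Q → R) ↔ ¬Q) = True
    Q ∧ C = False
    (Q → R) ↔ ¬Q = False
      Q → R = True
      ¬Q = False
Both conjuncts True, so the formula holds.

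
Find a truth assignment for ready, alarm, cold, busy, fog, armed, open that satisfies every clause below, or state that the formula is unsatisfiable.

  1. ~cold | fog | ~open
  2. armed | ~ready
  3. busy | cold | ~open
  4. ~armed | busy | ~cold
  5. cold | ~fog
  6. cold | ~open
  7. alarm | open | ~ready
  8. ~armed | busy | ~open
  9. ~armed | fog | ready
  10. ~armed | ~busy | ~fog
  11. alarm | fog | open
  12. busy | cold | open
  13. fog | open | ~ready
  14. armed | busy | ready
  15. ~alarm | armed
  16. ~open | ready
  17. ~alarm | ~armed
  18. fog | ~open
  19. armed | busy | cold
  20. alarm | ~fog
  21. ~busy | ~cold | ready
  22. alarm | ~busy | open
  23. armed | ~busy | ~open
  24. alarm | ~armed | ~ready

Unsatisfiable — no assignment works.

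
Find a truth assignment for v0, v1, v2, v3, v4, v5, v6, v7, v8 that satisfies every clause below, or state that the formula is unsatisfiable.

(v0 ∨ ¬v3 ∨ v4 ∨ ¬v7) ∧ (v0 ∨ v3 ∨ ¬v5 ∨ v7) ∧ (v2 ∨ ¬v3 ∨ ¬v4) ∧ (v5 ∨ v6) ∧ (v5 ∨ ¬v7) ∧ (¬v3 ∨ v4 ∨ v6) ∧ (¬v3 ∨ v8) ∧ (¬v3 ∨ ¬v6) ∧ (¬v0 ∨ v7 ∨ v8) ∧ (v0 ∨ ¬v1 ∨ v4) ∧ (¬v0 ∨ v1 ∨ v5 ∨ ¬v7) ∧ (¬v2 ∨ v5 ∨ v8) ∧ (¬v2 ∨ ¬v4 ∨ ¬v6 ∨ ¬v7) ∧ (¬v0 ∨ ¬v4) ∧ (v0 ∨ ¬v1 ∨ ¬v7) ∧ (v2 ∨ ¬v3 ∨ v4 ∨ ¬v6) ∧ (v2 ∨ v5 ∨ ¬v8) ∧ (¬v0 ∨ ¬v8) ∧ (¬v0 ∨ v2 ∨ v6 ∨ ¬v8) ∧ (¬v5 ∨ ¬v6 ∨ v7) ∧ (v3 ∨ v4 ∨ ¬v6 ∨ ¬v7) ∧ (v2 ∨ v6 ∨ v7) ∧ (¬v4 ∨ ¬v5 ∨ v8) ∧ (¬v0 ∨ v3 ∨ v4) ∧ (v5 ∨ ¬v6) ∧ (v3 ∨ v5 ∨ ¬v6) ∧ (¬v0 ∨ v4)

v0=F; v1=F; v2=T; v3=F; v4=F; v5=T; v6=F; v7=T; v8=T

Try v0 = True:
  (¬v0 ∨ ¬v4) forces v4 = False.
  clause (¬v0 ∨ v4) is falsified — backtrack.
So v0 = False.
Set v1 = False.
Set v2 = True.
Set v3 = False.
Set v4 = False.
Set v5 = True.
  then (v0 ∨ v3 ∨ ¬v5 ∨ v7) forces v7 = True.
  then (v3 ∨ v4 ∨ ¬v6 ∨ ¬v7) forces v6 = False.
Set v8 = True.
All clauses satisfied.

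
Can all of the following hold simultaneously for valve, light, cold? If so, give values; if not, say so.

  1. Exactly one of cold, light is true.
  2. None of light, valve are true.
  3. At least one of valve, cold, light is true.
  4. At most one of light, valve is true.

valve = False, light = False, cold = True

  (1) {cold, light}: 1 true — exactly one ✓
  (2) {light, valve}: 0 true — none ✓
  (3) {valve, cold, light}: 1 true — at least one ✓
  (4) {light, valve}: 0 true — at most one ✓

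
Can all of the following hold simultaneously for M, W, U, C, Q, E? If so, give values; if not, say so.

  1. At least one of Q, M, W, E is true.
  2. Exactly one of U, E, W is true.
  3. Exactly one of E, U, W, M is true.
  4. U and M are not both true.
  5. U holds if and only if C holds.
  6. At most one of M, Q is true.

M=F, W=T, U=F, C=F, Q=F, E=F

  (1) {Q, M, W, E}: 1 true — at least one ✓
  (2) {U, E, W}: 1 true — exactly one ✓
  (3) {E, U, W, M}: 1 true — exactly one ✓
  (4) U=F, M=F — not both ✓
  (5) U=F, C=F — same ✓
  (6) {M, Q}: 0 true — at most one ✓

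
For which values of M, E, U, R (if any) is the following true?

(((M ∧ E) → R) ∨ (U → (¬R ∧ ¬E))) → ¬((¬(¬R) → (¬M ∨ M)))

M = True, E = True, U = True, R = False

  (((M ∧ E) → R) ∨ (U → (¬R ∧ ¬E))) → ¬((¬(¬R) → (¬M ∨ M))) = True
    ((M ∧ E) → R) ∨ (U → (¬R ∧ ¬E)) = False
      (M ∧ E) → R = False
        M ∧ E = True
      U → (¬R ∧ ¬E) = False
        ¬R ∧ ¬E = False
          ¬R = True
          ¬E = False
    ¬((¬(¬R) → (¬M ∨ M))) = False
      ¬(¬R) → (¬M ∨ M) = True
        ¬(¬R) = False
          ¬R = True
        ¬M ∨ M = True
          ¬M = False
The formula evaluates to True.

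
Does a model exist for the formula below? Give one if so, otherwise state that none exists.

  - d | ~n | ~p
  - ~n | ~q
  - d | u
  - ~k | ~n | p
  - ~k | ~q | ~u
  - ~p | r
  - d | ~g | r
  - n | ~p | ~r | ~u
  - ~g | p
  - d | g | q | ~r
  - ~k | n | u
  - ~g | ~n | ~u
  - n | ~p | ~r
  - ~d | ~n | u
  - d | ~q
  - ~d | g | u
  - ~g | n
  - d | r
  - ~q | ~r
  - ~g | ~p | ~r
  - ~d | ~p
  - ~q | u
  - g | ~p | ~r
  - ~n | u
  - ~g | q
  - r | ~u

Try u = False:
  (d | u) forces d = True.
  (~d | ~n | u) forces n = False.
  (~k | n | u) forces k = False.
  (~d | g | u) forces g = True.
  clause (~g | n) is falsified — backtrack.
So u = True.
  then (r | ~u) forces r = True.
  then (~q | ~r) forces q = False.
  then (~g | q) forces g = False.
  then (d | g | q | ~r) forces d = True.
  then (~d | ~p) forces p = False.
Set k = False.
Set n = True.
All clauses satisfied.

u = True, g = False, d = True, q = False, k = False, p = False, r = True, n = True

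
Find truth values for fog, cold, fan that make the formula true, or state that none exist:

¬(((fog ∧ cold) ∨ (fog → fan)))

fog = True, cold = False, fan = False

  ¬(((fog ∧ cold) ∨ (fog → fan))) = True
    (fog ∧ cold) ∨ (fog → fan) = False
      fog ∧ cold = False
      fog → fan = False
The formula evaluates to True.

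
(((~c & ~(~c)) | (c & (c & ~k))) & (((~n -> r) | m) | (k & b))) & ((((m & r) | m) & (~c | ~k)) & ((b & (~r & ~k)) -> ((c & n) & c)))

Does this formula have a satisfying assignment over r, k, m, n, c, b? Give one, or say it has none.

r = False, k = False, m = True, n = True, c = True, b = False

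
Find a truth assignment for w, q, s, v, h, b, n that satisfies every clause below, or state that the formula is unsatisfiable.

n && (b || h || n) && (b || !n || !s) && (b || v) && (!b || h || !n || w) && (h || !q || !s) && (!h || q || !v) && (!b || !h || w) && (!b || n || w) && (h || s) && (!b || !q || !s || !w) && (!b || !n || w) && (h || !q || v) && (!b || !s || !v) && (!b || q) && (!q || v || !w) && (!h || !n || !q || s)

The formula is unsatisfiable.

Case s = True:
  (n) forces n = True.
  (b || !n || !s) forces b = True.
  (!b || !n || w) forces w = True.
  (!b || !q || !s || !w) forces q = False.
  Clause (!b || q) is falsified — contradiction.
Case s = False:
  (n) forces n = True.
  (h || s) forces h = True.
  (!h || !n || !q || s) forces q = False.
  (!h || q || !v) forces v = False.
  (b || v) forces b = True.
  Clause (!b || q) is falsified — contradiction.
Both cases fail, so the formula is unsatisfiable.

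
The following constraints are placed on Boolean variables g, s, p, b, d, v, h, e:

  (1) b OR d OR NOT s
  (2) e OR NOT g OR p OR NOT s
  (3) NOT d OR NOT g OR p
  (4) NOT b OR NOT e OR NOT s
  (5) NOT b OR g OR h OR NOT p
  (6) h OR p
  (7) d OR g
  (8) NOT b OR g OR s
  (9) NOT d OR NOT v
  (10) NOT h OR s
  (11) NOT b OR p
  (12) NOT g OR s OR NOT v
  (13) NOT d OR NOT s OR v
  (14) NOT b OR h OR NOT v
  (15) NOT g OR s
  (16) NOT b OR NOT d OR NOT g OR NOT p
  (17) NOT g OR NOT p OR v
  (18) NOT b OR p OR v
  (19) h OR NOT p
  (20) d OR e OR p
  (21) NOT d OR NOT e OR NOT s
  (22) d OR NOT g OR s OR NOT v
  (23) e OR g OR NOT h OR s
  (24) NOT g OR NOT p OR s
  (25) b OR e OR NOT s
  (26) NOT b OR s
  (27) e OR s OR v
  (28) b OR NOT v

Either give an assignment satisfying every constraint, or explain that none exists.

Set g = True.
  then (NOT g OR s) forces s = True.
Try p = False:
  (e OR NOT g OR p OR NOT s) forces e = True.
  (NOT d OR NOT g OR p) forces d = False.
  (b OR d OR NOT s) forces b = True.
  clause (NOT b OR NOT e OR NOT s) is falsified — backtrack.
So p = True.
  then (NOT g OR NOT p OR v) forces v = True.
  then (h OR NOT p) forces h = True.
  then (b OR NOT v) forces b = True.
  then (NOT b OR NOT e OR NOT s) forces e = False.
  then (NOT d OR NOT v) forces d = False.
All clauses satisfied.

g: True, s: True, p: True, b: True, d: False, v: True, h: True, e: False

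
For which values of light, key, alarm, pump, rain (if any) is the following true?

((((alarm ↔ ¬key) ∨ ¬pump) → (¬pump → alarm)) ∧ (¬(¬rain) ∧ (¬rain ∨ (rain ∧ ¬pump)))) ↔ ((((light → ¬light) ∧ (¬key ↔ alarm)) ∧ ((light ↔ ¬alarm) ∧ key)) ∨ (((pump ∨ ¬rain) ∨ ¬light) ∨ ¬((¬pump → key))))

light: False; key: True; alarm: True; pump: False; rain: True

  ((((alarm ↔ ¬key) ∨ ¬pump) → (¬pump → alarm)) ∧ (¬(¬rain) ∧ (¬rain ∨ (rain ∧ ¬pump)))) ↔ ((((light → ¬light) ∧ (¬key ↔ alarm)) ∧ ((light ↔ ¬alarm) ∧ key)) ∨ (((pump ∨ ¬rain) ∨ ¬light) ∨ ¬((¬pump → key)))) = True
    (((alarm ↔ ¬key) ∨ ¬pump) → (¬pump → alarm)) ∧ (¬(¬rain) ∧ (¬rain ∨ (rain ∧ ¬pump))) = True
      ((alarm ↔ ¬key) ∨ ¬pump) → (¬pump → alarm) = True
        (alarm ↔ ¬key) ∨ ¬pump = True
          alarm ↔ ¬key = False
            ¬key = False
          ¬pump = True
        ¬pump → alarm = True
          ¬pump = True
      ¬(¬rain) ∧ (¬rain ∨ (rain ∧ ¬pump)) = True
        ¬(¬rain) = True
          ¬rain = False
        ¬rain ∨ (rain ∧ ¬pump) = True
          ¬rain = False
          rain ∧ ¬pump = True
            ¬pump = True
    (((light → ¬light) ∧ (¬key ↔ alarm)) ∧ ((light ↔ ¬alarm) ∧ key)) ∨ (((pump ∨ ¬rain) ∨ ¬light) ∨ ¬((¬pump → key))) = True
      ((light → ¬light) ∧ (¬key ↔ alarm)) ∧ ((light ↔ ¬alarm) ∧ key) = False
        (light → ¬light) ∧ (¬key ↔ alarm) = False
          light → ¬light = True
            ¬light = True
          ¬key ↔ alarm = False
            ¬key = False
        (light ↔ ¬alarm) ∧ key = True
          light ↔ ¬alarm = True
            ¬alarm = False
      ((pump ∨ ¬rain) ∨ ¬light) ∨ ¬((¬pump → key)) = True
        (pump ∨ ¬rain) ∨ ¬light = True
          pump ∨ ¬rain = False
            ¬rain = False
          ¬light = True
        ¬((¬pump → key)) = False
          ¬pump → key = True
            ¬pump = True
The formula evaluates to True.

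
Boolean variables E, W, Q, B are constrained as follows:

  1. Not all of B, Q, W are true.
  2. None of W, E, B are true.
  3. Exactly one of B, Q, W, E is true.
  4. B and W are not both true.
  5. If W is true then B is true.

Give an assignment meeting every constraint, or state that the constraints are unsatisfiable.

E = False, W = False, Q = True, B = False

  (1) {B, Q, W}: 1/3 true — not all ✓
  (2) {W, E, B}: 0 true — none ✓
  (3) {B, Q, W, E}: 1 true — exactly one ✓
  (4) B=F, W=F — not both ✓
  (5) W=F ⇒ B: vacuous ✓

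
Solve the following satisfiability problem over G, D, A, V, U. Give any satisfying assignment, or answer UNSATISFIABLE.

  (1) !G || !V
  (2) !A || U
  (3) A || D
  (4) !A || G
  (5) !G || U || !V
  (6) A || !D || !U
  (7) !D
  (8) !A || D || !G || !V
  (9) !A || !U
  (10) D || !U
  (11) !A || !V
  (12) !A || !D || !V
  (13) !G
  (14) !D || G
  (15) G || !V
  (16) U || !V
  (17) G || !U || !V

Case G = True:
  Clause (!G) is falsified — contradiction.
Case G = False:
  (!A || G) forces A = False.
  (A || D) forces D = True.
  Clause (!D) is falsified — contradiction.
Both cases fail, so the formula is unsatisfiable.

Unsatisfiable — no assignment works.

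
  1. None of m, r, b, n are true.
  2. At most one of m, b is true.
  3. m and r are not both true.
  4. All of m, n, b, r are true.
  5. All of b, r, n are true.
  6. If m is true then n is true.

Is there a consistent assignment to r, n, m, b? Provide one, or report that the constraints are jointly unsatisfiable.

Unsatisfiable — no assignment works.

Case r = True:
  Constraint (1) is violated (r=T) — contradiction.
Case r = False:
  Constraint (4) is violated (r=F) — contradiction.
Both cases fail — unsatisfiable.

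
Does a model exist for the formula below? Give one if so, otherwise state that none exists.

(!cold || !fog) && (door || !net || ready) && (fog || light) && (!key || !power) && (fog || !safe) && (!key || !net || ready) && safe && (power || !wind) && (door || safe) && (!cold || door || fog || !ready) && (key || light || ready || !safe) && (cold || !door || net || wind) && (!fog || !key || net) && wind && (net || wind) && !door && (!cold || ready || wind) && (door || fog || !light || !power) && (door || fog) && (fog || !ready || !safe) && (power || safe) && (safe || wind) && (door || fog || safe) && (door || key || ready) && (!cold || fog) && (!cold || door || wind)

Unit clause (safe) forces safe = True.
Unit clause (wind) forces wind = True.
Unit clause (!door) forces door = False.
In (door || fog) only fog is left, so fog = True.
In (!cold || !fog) only !cold is left, so cold = False.
In (power || !wind) only power is left, so power = True.
In (!key || !power) only !key is left, so key = False.
In (door || key || ready) only ready is left, so ready = True.
Set net = True.
Set light = True.
All clauses satisfied.

door = False, net = True, power = True, key = False, fog = True, light = True, safe = True, cold = False, ready = True, wind = True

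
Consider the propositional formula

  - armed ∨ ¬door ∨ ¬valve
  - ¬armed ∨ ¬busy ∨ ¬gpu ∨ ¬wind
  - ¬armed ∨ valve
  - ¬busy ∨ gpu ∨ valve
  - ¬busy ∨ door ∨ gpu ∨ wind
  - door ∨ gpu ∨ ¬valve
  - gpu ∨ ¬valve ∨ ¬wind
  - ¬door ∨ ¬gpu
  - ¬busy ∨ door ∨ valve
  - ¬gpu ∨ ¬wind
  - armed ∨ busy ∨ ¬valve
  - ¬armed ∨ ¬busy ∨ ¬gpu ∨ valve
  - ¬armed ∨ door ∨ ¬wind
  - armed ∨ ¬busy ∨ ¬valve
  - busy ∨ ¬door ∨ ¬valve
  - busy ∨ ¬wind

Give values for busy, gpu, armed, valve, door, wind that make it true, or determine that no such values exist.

Set busy = False.
  then (busy ∨ ¬wind) forces wind = False.
Set gpu = True.
  then (¬door ∨ ¬gpu) forces door = False.
Set armed = False.
  then (armed ∨ busy ∨ ¬valve) forces valve = False.
All clauses satisfied.

busy=F, gpu=T, armed=F, valve=F, door=F, wind=F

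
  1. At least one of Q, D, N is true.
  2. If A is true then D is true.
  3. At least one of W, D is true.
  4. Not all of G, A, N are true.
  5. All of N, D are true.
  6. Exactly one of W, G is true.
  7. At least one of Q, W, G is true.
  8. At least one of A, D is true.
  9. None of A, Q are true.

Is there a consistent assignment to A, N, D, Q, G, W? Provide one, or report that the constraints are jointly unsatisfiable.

A = False; N = True; D = True; Q = False; G = False; W = True

  (1) {Q, D, N}: 2 true — at least one ✓
  (2) A=F ⇒ D: vacuous ✓
  (3) {W, D}: 2 true — at least one ✓
  (4) {G, A, N}: 1/3 true — not all ✓
  (5) {N, D}: all 2 true ✓
  (6) {W, G}: 1 true — exactly one ✓
  (7) {Q, W, G}: 1 true — at least one ✓
  (8) {A, D}: 1 true — at least one ✓
  (9) {A, Q}: 0 true — none ✓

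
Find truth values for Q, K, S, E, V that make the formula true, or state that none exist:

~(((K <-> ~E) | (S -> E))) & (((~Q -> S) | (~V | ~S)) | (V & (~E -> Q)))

Q = False, K = False, S = True, E = False, V = False

  ~(((K <-> ~E) | (S -> E))) = True
    (K <-> ~E) | (S -> E) = False
      K <-> ~E = False
        ~E = True
      S -> E = False
  ((~Q -> S) | (~V | ~S)) | (V & (~E -> Q)) = True
    (~Q -> S) | (~V | ~S) = True
      ~Q -> S = True
        ~Q = True
      ~V | ~S = True
        ~V = True
        ~S = False
    V & (~E -> Q) = False
      ~E -> Q = False
        ~E = True
Both conjuncts True, so the formula holds.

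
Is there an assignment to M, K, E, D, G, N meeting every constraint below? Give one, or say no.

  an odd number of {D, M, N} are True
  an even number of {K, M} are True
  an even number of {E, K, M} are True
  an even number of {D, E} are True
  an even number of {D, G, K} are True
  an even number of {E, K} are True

M = False; K = False; E = False; D = False; G = False; N = True

{D, M, N}: 1 true → odd ✓
{K, M}: 0 true → even ✓
{E, K, M}: 0 true → even ✓
{D, E}: 0 true → even ✓
{D, G, K}: 0 true → even ✓
{E, K}: 0 true → even ✓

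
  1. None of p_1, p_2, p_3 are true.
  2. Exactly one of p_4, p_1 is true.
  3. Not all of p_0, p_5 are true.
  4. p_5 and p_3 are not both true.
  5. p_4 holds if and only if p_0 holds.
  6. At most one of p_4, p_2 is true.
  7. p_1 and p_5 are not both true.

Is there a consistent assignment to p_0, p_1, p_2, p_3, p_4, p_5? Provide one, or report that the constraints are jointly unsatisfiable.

p_0: True, p_1: False, p_2: False, p_3: False, p_4: True, p_5: False

  (1) {p_1, p_2, p_3}: 0 true — none ✓
  (2) {p_4, p_1}: 1 true — exactly one ✓
  (3) {p_0, p_5}: 1/2 true — not all ✓
  (4) p_5=F, p_3=F — not both ✓
  (5) p_4=T, p_0=T — same ✓
  (6) {p_4, p_2}: 1 true — at most one ✓
  (7) p_1=F, p_5=F — not both ✓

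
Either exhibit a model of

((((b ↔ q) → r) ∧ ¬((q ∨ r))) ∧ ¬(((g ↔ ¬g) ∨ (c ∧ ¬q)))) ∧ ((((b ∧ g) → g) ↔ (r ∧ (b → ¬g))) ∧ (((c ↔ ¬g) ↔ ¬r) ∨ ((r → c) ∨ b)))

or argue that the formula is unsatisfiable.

Case r = True: the conjunct ¬((q ∨ r)) becomes ¬((q ∨ True)) = False.
Case r = False: the formula simplifies to ((¬((b ↔ q)) ∧ ¬q) ∧ ¬(((g ↔ ¬g) ∨ (c ∧ ¬q)))) ∧ ¬(((b ∧ g) → g)).
  g = True: the conjunct ¬(((b ∧ g) → g)) becomes ¬((b → True)) = False.
  g = False: the conjunct ¬(((b ∧ g) → g)) becomes ¬((False → False)) = False.
Both cases fail — unsatisfiable.

Unsatisfiable — no assignment works.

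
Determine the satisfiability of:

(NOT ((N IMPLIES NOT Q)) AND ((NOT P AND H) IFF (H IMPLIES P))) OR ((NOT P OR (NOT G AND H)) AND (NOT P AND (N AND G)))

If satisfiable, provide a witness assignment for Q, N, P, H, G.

Q = True, N = True, P = False, H = False, G = True

  (NOT ((N IMPLIES NOT Q)) AND ((NOT P AND H) IFF (H IMPLIES P))) OR ((NOT P OR (NOT G AND H)) AND (NOT P AND (N AND G))) = True
    NOT ((N IMPLIES NOT Q)) AND ((NOT P AND H) IFF (H IMPLIES P)) = False
      NOT ((N IMPLIES NOT Q)) = True
        N IMPLIES NOT Q = False
          NOT Q = False
      (NOT P AND H) IFF (H IMPLIES P) = False
        NOT P AND H = False
          NOT P = True
        H IMPLIES P = True
    (NOT P OR (NOT G AND H)) AND (NOT P AND (N AND G)) = True
      NOT P OR (NOT G AND H) = True
        NOT P = True
        NOT G AND H = False
          NOT G = False
      NOT P AND (N AND G) = True
        NOT P = True
        N AND G = True
The formula evaluates to True.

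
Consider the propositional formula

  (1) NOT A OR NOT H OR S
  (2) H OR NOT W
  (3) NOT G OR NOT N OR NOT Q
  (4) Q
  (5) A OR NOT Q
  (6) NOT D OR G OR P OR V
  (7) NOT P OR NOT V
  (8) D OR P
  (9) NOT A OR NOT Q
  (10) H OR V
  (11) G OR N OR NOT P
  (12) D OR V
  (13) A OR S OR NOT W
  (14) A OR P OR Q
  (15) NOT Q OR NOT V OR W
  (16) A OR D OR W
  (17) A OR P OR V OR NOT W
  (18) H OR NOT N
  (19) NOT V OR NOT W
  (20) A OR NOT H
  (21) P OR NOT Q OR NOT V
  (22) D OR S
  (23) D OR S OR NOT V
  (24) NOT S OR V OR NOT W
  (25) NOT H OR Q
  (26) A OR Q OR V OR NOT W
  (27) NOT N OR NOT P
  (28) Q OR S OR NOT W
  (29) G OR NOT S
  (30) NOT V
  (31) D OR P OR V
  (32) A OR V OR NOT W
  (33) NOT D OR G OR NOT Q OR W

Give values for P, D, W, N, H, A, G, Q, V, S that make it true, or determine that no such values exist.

Case Q = True:
  (A OR NOT Q) forces A = True.
  Clause (NOT A OR NOT Q) is falsified — contradiction.
Case Q = False:
  Clause (Q) is falsified — contradiction.
Both cases fail, so the formula is unsatisfiable.

No satisfying assignment exists.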